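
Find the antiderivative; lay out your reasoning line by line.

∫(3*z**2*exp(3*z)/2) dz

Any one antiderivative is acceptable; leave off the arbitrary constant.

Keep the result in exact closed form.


Step 1. Integrate ∫(3*z**2*exp(3*z)/2) dz by parts with u = z**2, dv = (3*exp(3*z)/2) dz, so v = exp(3*z)/2: now z**2*exp(3*z)/2 + ∫(-z*exp(3*z)) dz.
Step 2. Integrate ∫(-z*exp(3*z)) dz by parts with u = z, dv = (-exp(3*z)) dz, so v = -exp(3*z)/3: now z**2*exp(3*z)/2 - z*exp(3*z)/3 + ∫(exp(3*z)/3) dz.
Step 3. Evaluate the standard form: now z**2*exp(3*z)/2 - z*exp(3*z)/3 + exp(3*z)/9.
Answer: z**2*exp(3*z)/2 - z*exp(3*z)/3 + exp(3*z)/9.


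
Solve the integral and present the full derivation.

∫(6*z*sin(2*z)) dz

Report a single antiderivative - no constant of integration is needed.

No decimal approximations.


Step 1. Integrate ∫(6*z*sin(2*z)) dz by parts with u = z, dv = (6*sin(2*z)) dz, so v = -3*cos(2*z): now -3*z*cos(2*z) + ∫(3*cos(2*z)) dz.
Step 2. Evaluate the standard form: now -3*z*cos(2*z) + 3*sin(2*z)/2.
Answer: -3*z*cos(2*z) + 3*sin(2*z)/2.


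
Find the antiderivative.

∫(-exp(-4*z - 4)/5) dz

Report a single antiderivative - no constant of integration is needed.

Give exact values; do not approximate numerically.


Answer: exp(-4*z - 4)/20.


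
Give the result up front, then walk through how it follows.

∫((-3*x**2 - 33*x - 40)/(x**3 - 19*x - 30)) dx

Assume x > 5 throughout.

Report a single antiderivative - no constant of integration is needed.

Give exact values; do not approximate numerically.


The answer is -5*log(x - 5) - 2*log(x + 2) + 4*log(x + 3).
Step 1. Decompose ∫((-3*x**2 - 33*x - 40)/(x**3 - 19*x - 30)) dx by partial fractions, (-3*x**2 - 33*x - 40)/(x**3 - 19*x - 30) = 4/(x + 3) - 2/(x + 2) - 5/(x - 5): now ∫(-5/(x - 5)) dx + ∫(-2/(x + 2)) dx + ∫(4/(x + 3)) dx.
Step 2. Evaluate the standard form [assuming x > -3]: now 4*log(x + 3) + ∫(-5/(x - 5)) dx + ∫(-2/(x + 2)) dx.
Step 3. Evaluate the standard form [assuming x > -2]: now -2*log(x + 2) + 4*log(x + 3) + ∫(-5/(x - 5)) dx.
Step 4. Evaluate the standard form [assuming x > 5]: now -5*log(x - 5) - 2*log(x + 2) + 4*log(x + 3).
Answer: -5*log(x - 5) - 2*log(x + 2) + 4*log(x + 3).


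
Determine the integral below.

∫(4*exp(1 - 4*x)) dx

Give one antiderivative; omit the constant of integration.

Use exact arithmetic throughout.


Answer: -exp(1 - 4*x).


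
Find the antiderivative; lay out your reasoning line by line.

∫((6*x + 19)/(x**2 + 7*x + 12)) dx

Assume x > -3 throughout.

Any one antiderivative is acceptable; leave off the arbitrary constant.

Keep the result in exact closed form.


Step 1. Decompose ∫((6*x + 19)/(x**2 + 7*x + 12)) dx by partial fractions, (6*x + 19)/(x**2 + 7*x + 12) = 5/(x + 4) + 1/(x + 3): now ∫(1/(x + 3)) dx + ∫(5/(x + 4)) dx.
Step 2. Evaluate the standard form [assuming x > -4]: now 5*log(x + 4) + ∫(1/(x + 3)) dx.
Step 3. Evaluate the standard form [assuming x > -3]: now log(x + 3) + 5*log(x + 4).
Answer: log(x + 3) + 5*log(x + 4).


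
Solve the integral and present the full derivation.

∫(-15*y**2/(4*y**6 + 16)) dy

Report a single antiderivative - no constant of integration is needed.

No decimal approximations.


Step 1. Substitute u = y**3, turning ∫(-15*y**2/(4*y**6 + 16)) dy into ∫(-5/(4*(u**2 + 4))) du: now ∫(-5/(4*(u**2 + 4))) du.
Step 2. Evaluate the standard form: now -5*atan(u/2)/8.
Step 3. Substitute back u = y**3: now -5*atan(y**3/2)/8.
Answer: -5*atan(y**3/2)/8.


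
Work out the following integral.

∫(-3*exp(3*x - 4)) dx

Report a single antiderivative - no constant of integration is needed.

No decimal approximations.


Answer: -exp(3*x - 4).


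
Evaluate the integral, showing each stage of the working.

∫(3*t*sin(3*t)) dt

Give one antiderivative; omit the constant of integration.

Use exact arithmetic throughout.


Step 1. Integrate ∫(3*t*sin(3*t)) dt by parts with u = t, dv = (3*sin(3*t)) dt, so v = -cos(3*t): now -t*cos(3*t) + ∫(cos(3*t)) dt.
Step 2. Evaluate the standard form: now -t*cos(3*t) + sin(3*t)/3.
Answer: -t*cos(3*t) + sin(3*t)/3.


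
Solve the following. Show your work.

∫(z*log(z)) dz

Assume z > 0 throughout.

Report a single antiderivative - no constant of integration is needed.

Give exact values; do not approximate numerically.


Step 1. Integrate ∫(z*log(z)) dz by parts with u = log(z), dv = (z) dz, so v = z**2/2 [assuming z > 0]: now z**2*log(z)/2 + ∫(-z/2) dz.
Step 2. Evaluate the standard form: now z**2*log(z)/2 - z**2/4.
Answer: z**2*log(z)/2 - z**2/4.


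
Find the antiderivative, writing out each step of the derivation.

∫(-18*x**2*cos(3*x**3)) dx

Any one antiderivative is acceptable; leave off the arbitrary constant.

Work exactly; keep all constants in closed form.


Step 1. Substitute u = x**3, turning ∫(-18*x**2*cos(3*x**3)) dx into ∫(-6*cos(3*u)) du: now ∫(-6*cos(3*u)) du.
Step 2. Evaluate the standard form: now -2*sin(3*u).
Step 3. Substitute back u = x**3: now -2*sin(3*x**3).
Answer: -2*sin(3*x**3).


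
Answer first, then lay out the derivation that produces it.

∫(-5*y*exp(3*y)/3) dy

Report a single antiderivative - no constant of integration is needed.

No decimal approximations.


The answer is -5*y*exp(3*y)/9 + 5*exp(3*y)/27.
Step 1. Integrate ∫(-5*y*exp(3*y)/3) dy by parts with u = y, dv = (-5*exp(3*y)/3) dy, so v = -5*exp(3*y)/9: now -5*y*exp(3*y)/9 + ∫(5*exp(3*y)/9) dy.
Step 2. Evaluate the standard form: now -5*y*exp(3*y)/9 + 5*exp(3*y)/27.
Answer: -5*y*exp(3*y)/9 + 5*exp(3*y)/27.


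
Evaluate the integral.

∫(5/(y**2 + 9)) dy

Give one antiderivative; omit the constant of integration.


Answer: 5*atan(y/3)/3.


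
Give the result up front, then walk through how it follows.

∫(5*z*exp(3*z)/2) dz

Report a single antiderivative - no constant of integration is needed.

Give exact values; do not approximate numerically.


The answer is 5*z*exp(3*z)/6 - 5*exp(3*z)/18.
Step 1. Integrate ∫(5*z*exp(3*z)/2) dz by parts with u = z, dv = (5*exp(3*z)/2) dz, so v = 5*exp(3*z)/6: now 5*z*exp(3*z)/6 + ∫(-5*exp(3*z)/6) dz.
Step 2. Evaluate the standard form: now 5*z*exp(3*z)/6 - 5*exp(3*z)/18.
Answer: 5*z*exp(3*z)/6 - 5*exp(3*z)/18.


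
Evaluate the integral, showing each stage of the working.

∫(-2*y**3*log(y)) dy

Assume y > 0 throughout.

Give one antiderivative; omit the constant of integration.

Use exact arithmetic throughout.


Step 1. Integrate ∫(-2*y**3*log(y)) dy by parts with u = log(y), dv = (-2*y**3) dy, so v = -y**4/2 [assuming y > 0]: now -y**4*log(y)/2 + ∫(y**3/2) dy.
Step 2. Evaluate the standard form: now -y**4*log(y)/2 + y**4/8.
Answer: -y**4*log(y)/2 + y**4/8.


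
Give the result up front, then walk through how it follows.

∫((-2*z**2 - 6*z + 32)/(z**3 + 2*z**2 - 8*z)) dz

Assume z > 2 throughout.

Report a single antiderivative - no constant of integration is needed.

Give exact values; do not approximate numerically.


The answer is -4*log(z) + log(z - 2) + log(z + 4).
Step 1. Decompose ∫((-2*z**2 - 6*z + 32)/(z**3 + 2*z**2 - 8*z)) dz by partial fractions, (-2*z**2 - 6*z + 32)/(z**3 + 2*z**2 - 8*z) = 1/(z + 4) + 1/(z - 2) - 4/z: now ∫(-4/z) dz + ∫(1/(z - 2)) dz + ∫(1/(z + 4)) dz.
Step 2. Evaluate the standard form [assuming z > -4]: now log(z + 4) + ∫(-4/z) dz + ∫(1/(z - 2)) dz.
Step 3. Evaluate the standard form [assuming z > 0]: now -4*log(z) + log(z + 4) + ∫(1/(z - 2)) dz.
Step 4. Evaluate the standard form [assuming z > 2]: now -4*log(z) + log(z - 2) + log(z + 4).
Answer: -4*log(z) + log(z - 2) + log(z + 4).


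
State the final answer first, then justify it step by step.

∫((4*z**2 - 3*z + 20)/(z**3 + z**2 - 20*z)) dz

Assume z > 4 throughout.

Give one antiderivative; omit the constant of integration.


The answer is -log(z) + 2*log(z - 4) + 3*log(z + 5).
Step 1. Decompose ∫((4*z**2 - 3*z + 20)/(z**3 + z**2 - 20*z)) dz by partial fractions, (4*z**2 - 3*z + 20)/(z**3 + z**2 - 20*z) = 3/(z + 5) + 2/(z - 4) - 1/z: now ∫(-1/z) dz + ∫(2/(z - 4)) dz + ∫(3/(z + 5)) dz.
Step 2. Evaluate the standard form [assuming z > 0]: now -log(z) + ∫(2/(z - 4)) dz + ∫(3/(z + 5)) dz.
Step 3. Evaluate the standard form [assuming z > 4]: now -log(z) + 2*log(z - 4) + ∫(3/(z + 5)) dz.
Step 4. Evaluate the standard form [assuming z > -5]: now -log(z) + 2*log(z - 4) + 3*log(z + 5).
Answer: -log(z) + 2*log(z - 4) + 3*log(z + 5).


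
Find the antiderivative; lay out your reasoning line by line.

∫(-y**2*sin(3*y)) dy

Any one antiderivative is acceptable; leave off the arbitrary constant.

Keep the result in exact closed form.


Step 1. Integrate ∫(-y**2*sin(3*y)) dy by parts with u = y**2, dv = (-sin(3*y)) dy, so v = cos(3*y)/3: now y**2*cos(3*y)/3 + ∫(-2*y*cos(3*y)/3) dy.
Step 2. Integrate ∫(-2*y*cos(3*y)/3) dy by parts with u = y, dv = (-2*cos(3*y)/3) dy, so v = -2*sin(3*y)/9: now y**2*cos(3*y)/3 - 2*y*sin(3*y)/9 + ∫(2*sin(3*y)/9) dy.
Step 3. Evaluate the standard form: now y**2*cos(3*y)/3 - 2*y*sin(3*y)/9 - 2*cos(3*y)/27.
Answer: y**2*cos(3*y)/3 - 2*y*sin(3*y)/9 - 2*cos(3*y)/27.


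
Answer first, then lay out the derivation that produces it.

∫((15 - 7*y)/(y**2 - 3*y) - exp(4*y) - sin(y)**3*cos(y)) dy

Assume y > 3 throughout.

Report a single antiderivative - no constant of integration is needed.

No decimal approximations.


The answer is -exp(4*y)/4 - 5*log(y) - 2*log(y - 3) - sin(y)**4/4.
Step 1. Rewrite: now ∫((15 - 7*y)/(y**2 - 3*y)) dy + ∫(-sin(y)**3*cos(y)) dy + ∫(-exp(4*y)) dy.
Step 2. Substitute u = sin(y), turning ∫(-sin(y)**3*cos(y)) dy into ∫(-u**3) du: now ∫(-u**3) du + ∫((15 - 7*y)/(y**2 - 3*y)) dy + ∫(-exp(4*y)) dy.
Step 3. Evaluate the standard form: now -u**4/4 + ∫((15 - 7*y)/(y**2 - 3*y)) dy + ∫(-exp(4*y)) dy.
Step 4. Substitute back u = sin(y): now -sin(y)**4/4 + ∫((15 - 7*y)/(y**2 - 3*y)) dy + ∫(-exp(4*y)) dy.
Step 5. Decompose ∫((15 - 7*y)/(y**2 - 3*y)) dy by partial fractions, (15 - 7*y)/(y**2 - 3*y) = -2/(y - 3) - 5/y: now -sin(y)**4/4 + ∫(-5/y) dy + ∫(-2/(y - 3)) dy + ∫(-exp(4*y)) dy.
Step 6. Evaluate the standard form [assuming y > 0]: now -5*log(y) - sin(y)**4/4 + ∫(-2/(y - 3)) dy + ∫(-exp(4*y)) dy.
Step 7. Evaluate the standard form [assuming y > 3]: now -5*log(y) - 2*log(y - 3) - sin(y)**4/4 + ∫(-exp(4*y)) dy.
Step 8. Evaluate the standard form: now -exp(4*y)/4 - 5*log(y) - 2*log(y - 3) - sin(y)**4/4.
Answer: -exp(4*y)/4 - 5*log(y) - 2*log(y - 3) - sin(y)**4/4.


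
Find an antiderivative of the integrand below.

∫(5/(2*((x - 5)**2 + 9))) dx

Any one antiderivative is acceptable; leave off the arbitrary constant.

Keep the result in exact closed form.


Answer: 5*atan(x/3 - 5/3)/6.


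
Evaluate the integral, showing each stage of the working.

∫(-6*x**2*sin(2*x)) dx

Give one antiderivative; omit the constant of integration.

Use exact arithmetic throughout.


Step 1. Integrate ∫(-6*x**2*sin(2*x)) dx by parts with u = x**2, dv = (-6*sin(2*x)) dx, so v = 3*cos(2*x): now 3*x**2*cos(2*x) + ∫(-6*x*cos(2*x)) dx.
Step 2. Integrate ∫(-6*x*cos(2*x)) dx by parts with u = x, dv = (-6*cos(2*x)) dx, so v = -3*sin(2*x): now 3*x**2*cos(2*x) - 3*x*sin(2*x) + ∫(3*sin(2*x)) dx.
Step 3. Evaluate the standard form: now 3*x**2*cos(2*x) - 3*x*sin(2*x) - 3*cos(2*x)/2.
Answer: 3*x**2*cos(2*x) - 3*x*sin(2*x) - 3*cos(2*x)/2.


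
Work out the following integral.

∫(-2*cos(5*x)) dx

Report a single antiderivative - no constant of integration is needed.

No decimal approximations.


Answer: -2*sin(5*x)/5.


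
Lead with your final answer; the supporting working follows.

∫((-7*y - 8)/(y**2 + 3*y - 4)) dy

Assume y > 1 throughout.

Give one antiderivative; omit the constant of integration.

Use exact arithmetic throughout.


The answer is -3*log(y - 1) - 4*log(y + 4).
Step 1. Decompose ∫((-7*y - 8)/(y**2 + 3*y - 4)) dy by partial fractions, (-7*y - 8)/(y**2 + 3*y - 4) = -4/(y + 4) - 3/(y - 1): now ∫(-3/(y - 1)) dy + ∫(-4/(y + 4)) dy.
Step 2. Evaluate the standard form [assuming y > 1]: now -3*log(y - 1) + ∫(-4/(y + 4)) dy.
Step 3. Evaluate the standard form [assuming y > -4]: now -3*log(y - 1) - 4*log(y + 4).
Answer: -3*log(y - 1) - 4*log(y + 4).


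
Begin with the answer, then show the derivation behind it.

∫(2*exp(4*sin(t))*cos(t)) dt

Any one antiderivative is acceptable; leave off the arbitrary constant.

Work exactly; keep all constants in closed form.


The answer is exp(4*sin(t))/2.
Step 1. Substitute u = sin(t), turning ∫(2*exp(4*sin(t))*cos(t)) dt into ∫(2*exp(4*u)) du: now ∫(2*exp(4*u)) du.
Step 2. Evaluate the standard form: now exp(4*u)/2.
Step 3. Substitute back u = sin(t): now exp(4*sin(t))/2.
Answer: exp(4*sin(t))/2.


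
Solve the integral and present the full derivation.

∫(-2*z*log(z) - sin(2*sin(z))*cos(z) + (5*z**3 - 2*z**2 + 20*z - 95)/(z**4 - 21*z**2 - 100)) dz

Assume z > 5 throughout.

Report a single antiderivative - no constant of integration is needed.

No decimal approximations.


Step 1. Rewrite: now ∫(-2*z*log(z)) dz + ∫((5*z**3 - 2*z**2 + 20*z - 95)/(z**4 - 21*z**2 - 100)) dz + ∫(-sin(2*sin(z))*cos(z)) dz.
Step 2. Integrate ∫(-2*z*log(z)) dz by parts with u = log(z), dv = (-2*z) dz, so v = -z**2 [assuming z > 0]: now -z**2*log(z) + ∫(z) dz + ∫((5*z**3 - 2*z**2 + 20*z - 95)/(z**4 - 21*z**2 - 100)) dz + ∫(-sin(2*sin(z))*cos(z)) dz.
Step 3. Evaluate the standard form: now -z**2*log(z) + z**2/2 + ∫((5*z**3 - 2*z**2 + 20*z - 95)/(z**4 - 21*z**2 - 100)) dz + ∫(-sin(2*sin(z))*cos(z)) dz.
Step 4. Substitute u = sin(z), turning ∫(-sin(2*sin(z))*cos(z)) dz into ∫(-sin(2*u)) du: now -z**2*log(z) + z**2/2 + ∫((5*z**3 - 2*z**2 + 20*z - 95)/(z**4 - 21*z**2 - 100)) dz + ∫(-sin(2*u)) du.
Step 5. Evaluate the standard form: now -z**2*log(z) + z**2/2 + cos(2*u)/2 + ∫((5*z**3 - 2*z**2 + 20*z - 95)/(z**4 - 21*z**2 - 100)) dz.
Step 6. Substitute back u = sin(z): now -z**2*log(z) + z**2/2 + cos(2*sin(z))/2 + ∫((5*z**3 - 2*z**2 + 20*z - 95)/(z**4 - 21*z**2 - 100)) dz.
Step 7. Decompose ∫((5*z**3 - 2*z**2 + 20*z - 95)/(z**4 - 21*z**2 - 100)) dz by partial fractions, (5*z**3 - 2*z**2 + 20*z - 95)/(z**4 - 21*z**2 - 100) = 3/(z**2 + 4) + 3/(z + 5) + 2/(z - 5): now -z**2*log(z) + z**2/2 + cos(2*sin(z))/2 + ∫(2/(z - 5)) dz + ∫(3/(z + 5)) dz + ∫(3/(z**2 + 4)) dz.
Step 8. Evaluate the standard form [assuming z > 5]: now -z**2*log(z) + z**2/2 + 2*log(z - 5) + cos(2*sin(z))/2 + ∫(3/(z + 5)) dz + ∫(3/(z**2 + 4)) dz.
Step 9. Evaluate the standard form [assuming z > -5]: now -z**2*log(z) + z**2/2 + 2*log(z - 5) + 3*log(z + 5) + cos(2*sin(z))/2 + ∫(3/(z**2 + 4)) dz.
Step 10. Evaluate the standard form: now -z**2*log(z) + z**2/2 + 2*log(z - 5) + 3*log(z + 5) + cos(2*sin(z))/2 + 3*atan(z/2)/2.
Answer: -z**2*log(z) + z**2/2 + 2*log(z - 5) + 3*log(z + 5) + cos(2*sin(z))/2 + 3*atan(z/2)/2.


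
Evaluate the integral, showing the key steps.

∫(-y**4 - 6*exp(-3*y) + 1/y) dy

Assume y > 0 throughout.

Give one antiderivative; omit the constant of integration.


Step 1. Rewrite: now ∫(1/y) dy + ∫(-y**4) dy + ∫(-6*exp(-3*y)) dy.
Step 2. Evaluate the standard form [assuming y > 0]: now log(y) + ∫(-y**4) dy + ∫(-6*exp(-3*y)) dy.
Step 3. Evaluate the standard form: now -y**5/5 + log(y) + ∫(-6*exp(-3*y)) dy.
Step 4. Evaluate the standard form: now -y**5/5 + log(y) + 2*exp(-3*y).
Answer: -y**5/5 + log(y) + 2*exp(-3*y).


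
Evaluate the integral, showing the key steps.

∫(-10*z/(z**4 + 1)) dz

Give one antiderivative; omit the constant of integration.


Step 1. Substitute u = z**2, turning ∫(-10*z/(z**4 + 1)) dz into ∫(-5/(u**2 + 1)) du: now ∫(-5/(u**2 + 1)) du.
Step 2. Evaluate the standard form: now -5*atan(u).
Step 3. Substitute back u = z**2: now -5*atan(z**2).
Answer: -5*atan(z**2).


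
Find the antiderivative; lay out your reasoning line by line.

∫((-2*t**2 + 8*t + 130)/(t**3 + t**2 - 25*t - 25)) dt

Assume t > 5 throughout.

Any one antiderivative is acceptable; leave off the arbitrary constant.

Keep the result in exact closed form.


Step 1. Decompose ∫((-2*t**2 + 8*t + 130)/(t**3 + t**2 - 25*t - 25)) dt by partial fractions, (-2*t**2 + 8*t + 130)/(t**3 + t**2 - 25*t - 25) = 1/(t + 5) - 5/(t + 1) + 2/(t - 5): now ∫(2/(t - 5)) dt + ∫(-5/(t + 1)) dt + ∫(1/(t + 5)) dt.
Step 2. Evaluate the standard form [assuming t > -5]: now log(t + 5) + ∫(2/(t - 5)) dt + ∫(-5/(t + 1)) dt.
Step 3. Evaluate the standard form [assuming t > 5]: now 2*log(t - 5) + log(t + 5) + ∫(-5/(t + 1)) dt.
Step 4. Evaluate the standard form [assuming t > -1]: now 2*log(t - 5) - 5*log(t + 1) + log(t + 5).
Answer: 2*log(t - 5) - 5*log(t + 1) + log(t + 5).


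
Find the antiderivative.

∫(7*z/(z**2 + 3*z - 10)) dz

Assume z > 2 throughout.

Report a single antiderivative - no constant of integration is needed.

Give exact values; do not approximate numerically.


Answer: 2*log(z - 2) + 5*log(z + 5).


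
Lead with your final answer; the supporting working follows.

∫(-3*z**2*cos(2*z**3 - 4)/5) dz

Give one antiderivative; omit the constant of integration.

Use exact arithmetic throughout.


The answer is -sin(2*z**3 - 4)/10.
Step 1. Substitute u = z**3 - 2, turning ∫(-3*z**2*cos(2*z**3 - 4)/5) dz into ∫(-cos(2*u)/5) du: now ∫(-cos(2*u)/5) du.
Step 2. Evaluate the standard form: now -sin(2*u)/10.
Step 3. Substitute back u = z**3 - 2: now -sin(2*z**3 - 4)/10.
Answer: -sin(2*z**3 - 4)/10.


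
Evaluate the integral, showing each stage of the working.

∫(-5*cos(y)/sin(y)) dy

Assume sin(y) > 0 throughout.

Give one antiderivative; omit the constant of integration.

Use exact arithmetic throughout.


Step 1. Substitute u = sin(y), turning ∫(-5*cos(y)/sin(y)) dy into ∫(-5/u) du: now ∫(-5/u) du.
Step 2. Evaluate the standard form [assuming u > 0]: now -5*log(u).
Step 3. Substitute back u = sin(y): now -5*log(sin(y)).
Answer: -5*log(sin(y)).


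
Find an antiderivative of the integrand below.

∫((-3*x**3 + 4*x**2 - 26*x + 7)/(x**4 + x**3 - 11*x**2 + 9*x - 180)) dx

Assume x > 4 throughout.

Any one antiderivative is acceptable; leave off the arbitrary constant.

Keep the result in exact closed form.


Answer: -log(x - 4) - 2*log(x + 5) + atan(x/3)/3.


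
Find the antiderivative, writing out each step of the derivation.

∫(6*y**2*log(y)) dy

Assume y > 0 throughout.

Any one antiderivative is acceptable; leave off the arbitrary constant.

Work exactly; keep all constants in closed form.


Step 1. Integrate ∫(6*y**2*log(y)) dy by parts with u = log(y), dv = (6*y**2) dy, so v = 2*y**3 [assuming y > 0]: now 2*y**3*log(y) + ∫(-2*y**2) dy.
Step 2. Evaluate the standard form: now 2*y**3*log(y) - 2*y**3/3.
Answer: 2*y**3*log(y) - 2*y**3/3.


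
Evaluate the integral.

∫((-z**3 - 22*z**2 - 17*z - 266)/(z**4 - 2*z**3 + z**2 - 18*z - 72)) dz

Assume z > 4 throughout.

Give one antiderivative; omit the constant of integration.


Answer: -5*log(z - 4) + 4*log(z + 2) + 4*atan(z/3)/3.


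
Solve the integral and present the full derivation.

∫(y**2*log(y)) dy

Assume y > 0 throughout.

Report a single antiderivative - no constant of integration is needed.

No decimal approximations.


Step 1. Integrate ∫(y**2*log(y)) dy by parts with u = log(y), dv = (y**2) dy, so v = y**3/3 [assuming y > 0]: now y**3*log(y)/3 + ∫(-y**2/3) dy.
Step 2. Evaluate the standard form: now y**3*log(y)/3 - y**3/9.
Answer: y**3*log(y)/3 - y**3/9.


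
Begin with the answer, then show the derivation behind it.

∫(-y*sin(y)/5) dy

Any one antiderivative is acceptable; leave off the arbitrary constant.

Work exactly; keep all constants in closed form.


The answer is y*cos(y)/5 - sin(y)/5.
Step 1. Integrate ∫(-y*sin(y)/5) dy by parts with u = y, dv = (-sin(y)/5) dy, so v = cos(y)/5: now y*cos(y)/5 + ∫(-cos(y)/5) dy.
Step 2. Evaluate the standard form: now y*cos(y)/5 - sin(y)/5.
Answer: y*cos(y)/5 - sin(y)/5.


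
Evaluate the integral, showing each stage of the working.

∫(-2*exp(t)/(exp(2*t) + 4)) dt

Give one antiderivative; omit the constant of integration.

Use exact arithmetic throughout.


Step 1. Substitute u = exp(t), turning ∫(-2*exp(t)/(exp(2*t) + 4)) dt into ∫(-2/(u**2 + 4)) du: now ∫(-2/(u**2 + 4)) du.
Step 2. Evaluate the standard form: now -atan(u/2).
Step 3. Substitute back u = exp(t): now -atan(exp(t)/2).
Answer: -atan(exp(t)/2).


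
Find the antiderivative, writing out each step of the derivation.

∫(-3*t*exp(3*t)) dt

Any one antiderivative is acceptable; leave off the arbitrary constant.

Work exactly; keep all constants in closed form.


Step 1. Integrate ∫(-3*t*exp(3*t)) dt by parts with u = t, dv = (-3*exp(3*t)) dt, so v = -exp(3*t): now -t*exp(3*t) + ∫(exp(3*t)) dt.
Step 2. Evaluate the standard form: now -t*exp(3*t) + exp(3*t)/3.
Answer: -t*exp(3*t) + exp(3*t)/3.


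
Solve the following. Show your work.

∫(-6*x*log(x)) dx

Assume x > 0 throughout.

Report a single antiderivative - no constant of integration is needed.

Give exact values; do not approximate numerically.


Step 1. Integrate ∫(-6*x*log(x)) dx by parts with u = log(x), dv = (-6*x) dx, so v = -3*x**2 [assuming x > 0]: now -3*x**2*log(x) + ∫(3*x) dx.
Step 2. Evaluate the standard form: now -3*x**2*log(x) + 3*x**2/2.
Answer: -3*x**2*log(x) + 3*x**2/2.


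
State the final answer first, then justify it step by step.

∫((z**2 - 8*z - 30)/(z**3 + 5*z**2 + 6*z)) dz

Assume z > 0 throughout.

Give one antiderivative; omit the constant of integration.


The answer is -5*log(z) + 5*log(z + 2) + log(z + 3).
Step 1. Decompose ∫((z**2 - 8*z - 30)/(z**3 + 5*z**2 + 6*z)) dz by partial fractions, (z**2 - 8*z - 30)/(z**3 + 5*z**2 + 6*z) = 1/(z + 3) + 5/(z + 2) - 5/z: now ∫(-5/z) dz + ∫(5/(z + 2)) dz + ∫(1/(z + 3)) dz.
Step 2. Evaluate the standard form [assuming z > 0]: now -5*log(z) + ∫(5/(z + 2)) dz + ∫(1/(z + 3)) dz.
Step 3. Evaluate the standard form [assuming z > -3]: now -5*log(z) + log(z + 3) + ∫(5/(z + 2)) dz.
Step 4. Evaluate the standard form [assuming z > -2]: now -5*log(z) + 5*log(z + 2) + log(z + 3).
Answer: -5*log(z) + 5*log(z + 2) + log(z + 3).


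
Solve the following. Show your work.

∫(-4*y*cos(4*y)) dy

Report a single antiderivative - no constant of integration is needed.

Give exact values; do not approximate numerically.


Step 1. Integrate ∫(-4*y*cos(4*y)) dy by parts with u = y, dv = (-4*cos(4*y)) dy, so v = -sin(4*y): now -y*sin(4*y) + ∫(sin(4*y)) dy.
Step 2. Evaluate the standard form: now -y*sin(4*y) - cos(4*y)/4.
Answer: -y*sin(4*y) - cos(4*y)/4.


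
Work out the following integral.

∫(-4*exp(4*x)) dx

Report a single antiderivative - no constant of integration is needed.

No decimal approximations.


Answer: -exp(4*x).


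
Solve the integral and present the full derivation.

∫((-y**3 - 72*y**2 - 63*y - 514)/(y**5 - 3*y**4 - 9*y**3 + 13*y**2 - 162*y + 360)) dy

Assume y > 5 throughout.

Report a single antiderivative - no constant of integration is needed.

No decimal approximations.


Step 1. Decompose ∫((-y**3 - 72*y**2 - 63*y - 514)/(y**5 - 3*y**4 - 9*y**3 + 13*y**2 - 162*y + 360)) dy by partial fractions, (-y**3 - 72*y**2 - 63*y - 514)/(y**5 - 3*y**4 - 9*y**3 + 13*y**2 - 162*y + 360) = 2/(y**2 + 9) - 1/(y + 4) + 4/(y - 2) - 3/(y - 5): now ∫(-3/(y - 5)) dy + ∫(4/(y - 2)) dy + ∫(-1/(y + 4)) dy + ∫(2/(y**2 + 9)) dy.
Step 2. Evaluate the standard form [assuming y > -4]: now -log(y + 4) + ∫(-3/(y - 5)) dy + ∫(4/(y - 2)) dy + ∫(2/(y**2 + 9)) dy.
Step 3. Evaluate the standard form [assuming y > 5]: now -3*log(y - 5) - log(y + 4) + ∫(4/(y - 2)) dy + ∫(2/(y**2 + 9)) dy.
Step 4. Evaluate the standard form [assuming y > 2]: now -3*log(y - 5) + 4*log(y - 2) - log(y + 4) + ∫(2/(y**2 + 9)) dy.
Step 5. Evaluate the standard form: now -3*log(y - 5) + 4*log(y - 2) - log(y + 4) + 2*atan(y/3)/3.
Answer: -3*log(y - 5) + 4*log(y - 2) - log(y + 4) + 2*atan(y/3)/3.


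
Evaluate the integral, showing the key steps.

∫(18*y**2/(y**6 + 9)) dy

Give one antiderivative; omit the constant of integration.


Step 1. Substitute u = y**3, turning ∫(18*y**2/(y**6 + 9)) dy into ∫(6/(u**2 + 9)) du: now ∫(6/(u**2 + 9)) du.
Step 2. Evaluate the standard form: now 2*atan(u/3).
Step 3. Substitute back u = y**3: now 2*atan(y**3/3).
Answer: 2*atan(y**3/3).


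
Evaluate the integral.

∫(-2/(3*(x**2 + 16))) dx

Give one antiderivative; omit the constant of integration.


Answer: -atan(x/4)/6.


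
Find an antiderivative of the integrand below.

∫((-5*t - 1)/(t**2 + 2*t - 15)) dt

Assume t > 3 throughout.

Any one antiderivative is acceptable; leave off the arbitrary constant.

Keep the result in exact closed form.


Answer: -2*log(t - 3) - 3*log(t + 5).


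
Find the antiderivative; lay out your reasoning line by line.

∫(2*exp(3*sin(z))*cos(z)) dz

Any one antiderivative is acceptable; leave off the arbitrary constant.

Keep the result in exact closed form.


Step 1. Substitute u = sin(z), turning ∫(2*exp(3*sin(z))*cos(z)) dz into ∫(2*exp(3*u)) du: now ∫(2*exp(3*u)) du.
Step 2. Evaluate the standard form: now 2*exp(3*u)/3.
Step 3. Substitute back u = sin(z): now 2*exp(3*sin(z))/3.
Answer: 2*exp(3*sin(z))/3.


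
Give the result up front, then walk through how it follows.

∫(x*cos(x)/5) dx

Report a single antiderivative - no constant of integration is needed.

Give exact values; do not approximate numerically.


The answer is x*sin(x)/5 + cos(x)/5.
Step 1. Integrate ∫(x*cos(x)/5) dx by parts with u = x, dv = (cos(x)/5) dx, so v = sin(x)/5: now x*sin(x)/5 + ∫(-sin(x)/5) dx.
Step 2. Evaluate the standard form: now x*sin(x)/5 + cos(x)/5.
Answer: x*sin(x)/5 + cos(x)/5.


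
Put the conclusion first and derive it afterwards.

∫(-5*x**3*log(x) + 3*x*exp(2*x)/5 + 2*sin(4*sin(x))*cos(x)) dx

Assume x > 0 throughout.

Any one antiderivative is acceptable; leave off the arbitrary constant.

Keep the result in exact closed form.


The answer is -5*x**4*log(x)/4 + 5*x**4/16 + 3*x*exp(2*x)/10 - 3*exp(2*x)/20 - cos(4*sin(x))/2.
Step 1. Rewrite: now ∫(3*x*exp(2*x)/5) dx + ∫(-5*x**3*log(x)) dx + ∫(2*sin(4*sin(x))*cos(x)) dx.
Step 2. Substitute u = sin(x), turning ∫(2*sin(4*sin(x))*cos(x)) dx into ∫(2*sin(4*u)) du: now ∫(3*x*exp(2*x)/5) dx + ∫(-5*x**3*log(x)) dx + ∫(2*sin(4*u)) du.
Step 3. Evaluate the standard form: now -cos(4*u)/2 + ∫(3*x*exp(2*x)/5) dx + ∫(-5*x**3*log(x)) dx.
Step 4. Substitute back u = sin(x): now -cos(4*sin(x))/2 + ∫(3*x*exp(2*x)/5) dx + ∫(-5*x**3*log(x)) dx.
Step 5. Integrate ∫(3*x*exp(2*x)/5) dx by parts with u = x, dv = (3*exp(2*x)/5) dx, so v = 3*exp(2*x)/10: now 3*x*exp(2*x)/10 - cos(4*sin(x))/2 + ∫(-5*x**3*log(x)) dx + ∫(-3*exp(2*x)/10) dx.
Step 6. Evaluate the standard form: now 3*x*exp(2*x)/10 - 3*exp(2*x)/20 - cos(4*sin(x))/2 + ∫(-5*x**3*log(x)) dx.
Step 7. Integrate ∫(-5*x**3*log(x)) dx by parts with u = log(x), dv = (-5*x**3) dx, so v = -5*x**4/4 [assuming x > 0]: now -5*x**4*log(x)/4 + 3*x*exp(2*x)/10 - 3*exp(2*x)/20 - cos(4*sin(x))/2 + ∫(5*x**3/4) dx.
Step 8. Evaluate the standard form: now -5*x**4*log(x)/4 + 5*x**4/16 + 3*x*exp(2*x)/10 - 3*exp(2*x)/20 - cos(4*sin(x))/2.
Answer: -5*x**4*log(x)/4 + 5*x**4/16 + 3*x*exp(2*x)/10 - 3*exp(2*x)/20 - cos(4*sin(x))/2.


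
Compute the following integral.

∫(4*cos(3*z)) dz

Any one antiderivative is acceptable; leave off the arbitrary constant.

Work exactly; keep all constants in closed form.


Answer: 4*sin(3*z)/3.


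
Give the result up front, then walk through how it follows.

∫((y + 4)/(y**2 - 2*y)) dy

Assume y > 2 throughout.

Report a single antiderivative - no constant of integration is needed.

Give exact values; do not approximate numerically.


The answer is -2*log(y) + 3*log(y - 2).
Step 1. Decompose ∫((y + 4)/(y**2 - 2*y)) dy by partial fractions, (y + 4)/(y**2 - 2*y) = 3/(y - 2) - 2/y: now ∫(-2/y) dy + ∫(3/(y - 2)) dy.
Step 2. Evaluate the standard form [assuming y > 0]: now -2*log(y) + ∫(3/(y - 2)) dy.
Step 3. Evaluate the standard form [assuming y > 2]: now -2*log(y) + 3*log(y - 2).
Answer: -2*log(y) + 3*log(y - 2).


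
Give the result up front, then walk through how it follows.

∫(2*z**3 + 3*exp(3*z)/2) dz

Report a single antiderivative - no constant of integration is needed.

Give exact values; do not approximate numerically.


The answer is z**4/2 + exp(3*z)/2.
Step 1. Rewrite: now ∫(2*z**3) dz + ∫(3*exp(3*z)/2) dz.
Step 2. Evaluate the standard form: now z**4/2 + ∫(3*exp(3*z)/2) dz.
Step 3. Evaluate the standard form: now z**4/2 + exp(3*z)/2.
Answer: z**4/2 + exp(3*z)/2.


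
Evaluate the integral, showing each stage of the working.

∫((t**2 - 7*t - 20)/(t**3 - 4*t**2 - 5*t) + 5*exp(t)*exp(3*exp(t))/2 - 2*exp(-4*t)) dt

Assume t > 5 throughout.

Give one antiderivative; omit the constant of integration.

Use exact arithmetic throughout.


Step 1. Rewrite: now ∫((t**2 - 7*t - 20)/(t**3 - 4*t**2 - 5*t)) dt + ∫(5*exp(t)*exp(3*exp(t))/2) dt + ∫(-2*exp(-4*t)) dt.
Step 2. Decompose ∫((t**2 - 7*t - 20)/(t**3 - 4*t**2 - 5*t)) dt by partial fractions, (t**2 - 7*t - 20)/(t**3 - 4*t**2 - 5*t) = -2/(t + 1) - 1/(t - 5) + 4/t: now ∫(4/t) dt + ∫(5*exp(t)*exp(3*exp(t))/2) dt + ∫(-1/(t - 5)) dt + ∫(-2/(t + 1)) dt + ∫(-2*exp(-4*t)) dt.
Step 3. Evaluate the standard form [assuming t > -1]: now -2*log(t + 1) + ∫(4/t) dt + ∫(5*exp(t)*exp(3*exp(t))/2) dt + ∫(-1/(t - 5)) dt + ∫(-2*exp(-4*t)) dt.
Step 4. Evaluate the standard form [assuming t > 0]: now 4*log(t) - 2*log(t + 1) + ∫(5*exp(t)*exp(3*exp(t))/2) dt + ∫(-1/(t - 5)) dt + ∫(-2*exp(-4*t)) dt.
Step 5. Evaluate the standard form [assuming t > 5]: now 4*log(t) - log(t - 5) - 2*log(t + 1) + ∫(5*exp(t)*exp(3*exp(t))/2) dt + ∫(-2*exp(-4*t)) dt.
Step 6. Evaluate the standard form: now 4*log(t) - log(t - 5) - 2*log(t + 1) + ∫(5*exp(t)*exp(3*exp(t))/2) dt + exp(-4*t)/2.
Step 7. Substitute u = exp(t), turning ∫(5*exp(t)*exp(3*exp(t))/2) dt into ∫(5*exp(3*u)/2) du: now 4*log(t) - log(t - 5) - 2*log(t + 1) + ∫(5*exp(3*u)/2) du + exp(-4*t)/2.
Step 8. Evaluate the standard form: now 5*exp(3*u)/6 + 4*log(t) - log(t - 5) - 2*log(t + 1) + exp(-4*t)/2.
Step 9. Substitute back u = exp(t): now 5*exp(3*exp(t))/6 + 4*log(t) - log(t - 5) - 2*log(t + 1) + exp(-4*t)/2.
Answer: 5*exp(3*exp(t))/6 + 4*log(t) - log(t - 5) - 2*log(t + 1) + exp(-4*t)/2.


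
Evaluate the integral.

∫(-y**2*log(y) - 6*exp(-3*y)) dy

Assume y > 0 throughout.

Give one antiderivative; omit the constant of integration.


Answer: -y**3*log(y)/3 + y**3/9 + 2*exp(-3*y).


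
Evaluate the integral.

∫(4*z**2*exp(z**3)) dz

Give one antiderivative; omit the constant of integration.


Answer: 4*exp(z**3)/3.


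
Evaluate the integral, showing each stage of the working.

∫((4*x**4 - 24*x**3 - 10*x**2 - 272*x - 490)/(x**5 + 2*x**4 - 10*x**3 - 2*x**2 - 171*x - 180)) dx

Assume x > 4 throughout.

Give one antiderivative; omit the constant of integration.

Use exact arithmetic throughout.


Step 1. Decompose ∫((4*x**4 - 24*x**3 - 10*x**2 - 272*x - 490)/(x**5 + 2*x**4 - 10*x**3 - 2*x**2 - 171*x - 180)) dx by partial fractions, (4*x**4 - 24*x**3 - 10*x**2 - 272*x - 490)/(x**5 + 2*x**4 - 10*x**3 - 2*x**2 - 171*x - 180) = 2/(x**2 + 9) + 5/(x + 5) + 1/(x + 1) - 2/(x - 4): now ∫(-2/(x - 4)) dx + ∫(1/(x + 1)) dx + ∫(5/(x + 5)) dx + ∫(2/(x**2 + 9)) dx.
Step 2. Evaluate the standard form [assuming x > -1]: now log(x + 1) + ∫(-2/(x - 4)) dx + ∫(5/(x + 5)) dx + ∫(2/(x**2 + 9)) dx.
Step 3. Evaluate the standard form [assuming x > 4]: now -2*log(x - 4) + log(x + 1) + ∫(5/(x + 5)) dx + ∫(2/(x**2 + 9)) dx.
Step 4. Evaluate the standard form [assuming x > -5]: now -2*log(x - 4) + log(x + 1) + 5*log(x + 5) + ∫(2/(x**2 + 9)) dx.
Step 5. Evaluate the standard form: now -2*log(x - 4) + log(x + 1) + 5*log(x + 5) + 2*atan(x/3)/3.
Answer: -2*log(x - 4) + log(x + 1) + 5*log(x + 5) + 2*atan(x/3)/3.


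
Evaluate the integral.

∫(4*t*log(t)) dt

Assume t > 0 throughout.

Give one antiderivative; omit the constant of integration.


Answer: 2*t**2*log(t) - t**2.


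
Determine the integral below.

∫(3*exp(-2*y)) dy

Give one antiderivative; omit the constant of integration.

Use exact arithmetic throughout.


Answer: -3*exp(-2*y)/2.


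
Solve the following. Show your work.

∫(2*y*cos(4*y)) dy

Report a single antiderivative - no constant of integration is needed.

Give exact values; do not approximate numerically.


Step 1. Integrate ∫(2*y*cos(4*y)) dy by parts with u = y, dv = (2*cos(4*y)) dy, so v = sin(4*y)/2: now y*sin(4*y)/2 + ∫(-sin(4*y)/2) dy.
Step 2. Evaluate the standard form: now y*sin(4*y)/2 + cos(4*y)/8.
Answer: y*sin(4*y)/2 + cos(4*y)/8.


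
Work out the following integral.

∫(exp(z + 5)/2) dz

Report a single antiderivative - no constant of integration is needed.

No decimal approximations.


Answer: exp(z + 5)/2.


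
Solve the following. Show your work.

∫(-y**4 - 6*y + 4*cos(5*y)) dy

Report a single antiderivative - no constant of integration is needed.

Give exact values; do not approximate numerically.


Step 1. Rewrite: now ∫(-6*y) dy + ∫(-y**4) dy + ∫(4*cos(5*y)) dy.
Step 2. Evaluate the standard form: now -y**5/5 + ∫(-6*y) dy + ∫(4*cos(5*y)) dy.
Step 3. Evaluate the standard form: now -y**5/5 - 3*y**2 + ∫(4*cos(5*y)) dy.
Step 4. Evaluate the standard form: now -y**5/5 - 3*y**2 + 4*sin(5*y)/5.
Answer: -y**5/5 - 3*y**2 + 4*sin(5*y)/5.


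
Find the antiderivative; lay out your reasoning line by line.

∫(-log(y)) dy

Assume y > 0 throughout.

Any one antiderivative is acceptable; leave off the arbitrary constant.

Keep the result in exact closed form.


Step 1. Integrate ∫(-log(y)) dy by parts with u = log(y), dv = (-1) dy, so v = -y [assuming y > 0]: now -y*log(y) + ∫(1) dy.
Step 2. Evaluate the standard form: now -y*log(y) + y.
Answer: -y*log(y) + y.


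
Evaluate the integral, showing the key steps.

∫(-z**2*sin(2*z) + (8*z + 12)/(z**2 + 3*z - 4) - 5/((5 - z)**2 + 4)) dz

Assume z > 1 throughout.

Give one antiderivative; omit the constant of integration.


Step 1. Rewrite: now ∫(-z**2*sin(2*z)) dz + ∫((8*z + 12)/(z**2 + 3*z - 4)) dz + ∫(-5/((5 - z)**2 + 4)) dz.
Step 2. Decompose ∫((8*z + 12)/(z**2 + 3*z - 4)) dz by partial fractions, (8*z + 12)/(z**2 + 3*z - 4) = 4/(z + 4) + 4/(z - 1): now ∫(-z**2*sin(2*z)) dz + ∫(4/(z - 1)) dz + ∫(4/(z + 4)) dz + ∫(-5/((5 - z)**2 + 4)) dz.
Step 3. Evaluate the standard form [assuming z > 1]: now 4*log(z - 1) + ∫(-z**2*sin(2*z)) dz + ∫(4/(z + 4)) dz + ∫(-5/((5 - z)**2 + 4)) dz.
Step 4. Evaluate the standard form [assuming z > -4]: now 4*log(z - 1) + 4*log(z + 4) + ∫(-z**2*sin(2*z)) dz + ∫(-5/((5 - z)**2 + 4)) dz.
Step 5. Integrate ∫(-z**2*sin(2*z)) dz by parts with u = z**2, dv = (-sin(2*z)) dz, so v = cos(2*z)/2: now z**2*cos(2*z)/2 + 4*log(z - 1) + 4*log(z + 4) + ∫(-z*cos(2*z)) dz + ∫(-5/((5 - z)**2 + 4)) dz.
Step 6. Integrate ∫(-z*cos(2*z)) dz by parts with u = z, dv = (-cos(2*z)) dz, so v = -sin(2*z)/2: now z**2*cos(2*z)/2 - z*sin(2*z)/2 + 4*log(z - 1) + 4*log(z + 4) + ∫(-5/((5 - z)**2 + 4)) dz + ∫(sin(2*z)/2) dz.
Step 7. Evaluate the standard form: now z**2*cos(2*z)/2 - z*sin(2*z)/2 + 4*log(z - 1) + 4*log(z + 4) - cos(2*z)/4 + ∫(-5/((5 - z)**2 + 4)) dz.
Step 8. Substitute u = 5 - z, turning ∫(-5/((5 - z)**2 + 4)) dz into ∫(5/(u**2 + 4)) du: now z**2*cos(2*z)/2 - z*sin(2*z)/2 + 4*log(z - 1) + 4*log(z + 4) - cos(2*z)/4 + ∫(5/(u**2 + 4)) du.
Step 9. Evaluate the standard form: now z**2*cos(2*z)/2 - z*sin(2*z)/2 + 4*log(z - 1) + 4*log(z + 4) - cos(2*z)/4 + 5*atan(u/2)/2.
Step 10. Substitute back u = 5 - z: now z**2*cos(2*z)/2 - z*sin(2*z)/2 + 4*log(z - 1) + 4*log(z + 4) - cos(2*z)/4 - 5*atan(z/2 - 5/2)/2.
Answer: z**2*cos(2*z)/2 - z*sin(2*z)/2 + 4*log(z - 1) + 4*log(z + 4) - cos(2*z)/4 - 5*atan(z/2 - 5/2)/2.


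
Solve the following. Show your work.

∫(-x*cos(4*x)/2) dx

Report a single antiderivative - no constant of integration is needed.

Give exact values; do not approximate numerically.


Step 1. Integrate ∫(-x*cos(4*x)/2) dx by parts with u = x, dv = (-cos(4*x)/2) dx, so v = -sin(4*x)/8: now -x*sin(4*x)/8 + ∫(sin(4*x)/8) dx.
Step 2. Evaluate the standard form: now -x*sin(4*x)/8 - cos(4*x)/32.
Answer: -x*sin(4*x)/8 - cos(4*x)/32.


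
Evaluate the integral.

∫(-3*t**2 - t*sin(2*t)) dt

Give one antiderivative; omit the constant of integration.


Answer: -t**3 + t*cos(2*t)/2 - sin(2*t)/4.


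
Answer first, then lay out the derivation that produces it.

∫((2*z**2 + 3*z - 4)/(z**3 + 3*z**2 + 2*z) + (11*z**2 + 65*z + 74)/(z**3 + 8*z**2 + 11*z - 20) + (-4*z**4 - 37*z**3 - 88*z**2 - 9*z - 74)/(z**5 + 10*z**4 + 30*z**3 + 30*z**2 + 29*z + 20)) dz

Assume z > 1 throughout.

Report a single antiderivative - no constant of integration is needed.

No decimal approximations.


The answer is -2*log(z) + 5*log(z - 1) - log(z + 2) + 4*log(z + 4) + 3*log(z + 5) + atan(z).
Step 1. Rewrite: now ∫((2*z**2 + 3*z - 4)/(z**3 + 3*z**2 + 2*z)) dz + ∫((11*z**2 + 65*z + 74)/(z**3 + 8*z**2 + 11*z - 20)) dz + ∫((-4*z**4 - 37*z**3 - 88*z**2 - 9*z - 74)/(z**5 + 10*z**4 + 30*z**3 + 30*z**2 + 29*z + 20)) dz.
Step 2. Decompose ∫((2*z**2 + 3*z - 4)/(z**3 + 3*z**2 + 2*z)) dz by partial fractions, (2*z**2 + 3*z - 4)/(z**3 + 3*z**2 + 2*z) = -1/(z + 2) + 5/(z + 1) - 2/z: now ∫(-2/z) dz + ∫((11*z**2 + 65*z + 74)/(z**3 + 8*z**2 + 11*z - 20)) dz + ∫((-4*z**4 - 37*z**3 - 88*z**2 - 9*z - 74)/(z**5 + 10*z**4 + 30*z**3 + 30*z**2 + 29*z + 20)) dz + ∫(5/(z + 1)) dz + ∫(-1/(z + 2)) dz.
Step 3. Evaluate the standard form [assuming z > -1]: now 5*log(z + 1) + ∫(-2/z) dz + ∫((11*z**2 + 65*z + 74)/(z**3 + 8*z**2 + 11*z - 20)) dz + ∫((-4*z**4 - 37*z**3 - 88*z**2 - 9*z - 74)/(z**5 + 10*z**4 + 30*z**3 + 30*z**2 + 29*z + 20)) dz + ∫(-1/(z + 2)) dz.
Step 4. Evaluate the standard form [assuming z > -2]: now 5*log(z + 1) - log(z + 2) + ∫(-2/z) dz + ∫((11*z**2 + 65*z + 74)/(z**3 + 8*z**2 + 11*z - 20)) dz + ∫((-4*z**4 - 37*z**3 - 88*z**2 - 9*z - 74)/(z**5 + 10*z**4 + 30*z**3 + 30*z**2 + 29*z + 20)) dz.
Step 5. Evaluate the standard form [assuming z > 0]: now -2*log(z) + 5*log(z + 1) - log(z + 2) + ∫((11*z**2 + 65*z + 74)/(z**3 + 8*z**2 + 11*z - 20)) dz + ∫((-4*z**4 - 37*z**3 - 88*z**2 - 9*z - 74)/(z**5 + 10*z**4 + 30*z**3 + 30*z**2 + 29*z + 20)) dz.
Step 6. Decompose ∫((11*z**2 + 65*z + 74)/(z**3 + 8*z**2 + 11*z - 20)) dz by partial fractions, (11*z**2 + 65*z + 74)/(z**3 + 8*z**2 + 11*z - 20) = 4/(z + 5) + 2/(z + 4) + 5/(z - 1): now -2*log(z) + 5*log(z + 1) - log(z + 2) + ∫((-4*z**4 - 37*z**3 - 88*z**2 - 9*z - 74)/(z**5 + 10*z**4 + 30*z**3 + 30*z**2 + 29*z + 20)) dz + ∫(5/(z - 1)) dz + ∫(2/(z + 4)) dz + ∫(4/(z + 5)) dz.
Step 7. Evaluate the standard form [assuming z > -5]: now -2*log(z) + 5*log(z + 1) - log(z + 2) + 4*log(z + 5) + ∫((-4*z**4 - 37*z**3 - 88*z**2 - 9*z - 74)/(z**5 + 10*z**4 + 30*z**3 + 30*z**2 + 29*z + 20)) dz + ∫(5/(z - 1)) dz + ∫(2/(z + 4)) dz.
Step 8. Evaluate the standard form [assuming z > 1]: now -2*log(z) + 5*log(z - 1) + 5*log(z + 1) - log(z + 2) + 4*log(z + 5) + ∫((-4*z**4 - 37*z**3 - 88*z**2 - 9*z - 74)/(z**5 + 10*z**4 + 30*z**3 + 30*z**2 + 29*z + 20)) dz + ∫(2/(z + 4)) dz.
Step 9. Evaluate the standard form [assuming z > -4]: now -2*log(z) + 5*log(z - 1) + 5*log(z + 1) - log(z + 2) + 2*log(z + 4) + 4*log(z + 5) + ∫((-4*z**4 - 37*z**3 - 88*z**2 - 9*z - 74)/(z**5 + 10*z**4 + 30*z**3 + 30*z**2 + 29*z + 20)) dz.
Step 10. Decompose ∫((-4*z**4 - 37*z**3 - 88*z**2 - 9*z - 74)/(z**5 + 10*z**4 + 30*z**3 + 30*z**2 + 29*z + 20)) dz by partial fractions, (-4*z**4 - 37*z**3 - 88*z**2 - 9*z - 74)/(z**5 + 10*z**4 + 30*z**3 + 30*z**2 + 29*z + 20) = 1/(z**2 + 1) - 1/(z + 5) + 2/(z + 4) - 5/(z + 1): now -2*log(z) + 5*log(z - 1) + 5*log(z + 1) - log(z + 2) + 2*log(z + 4) + 4*log(z + 5) + ∫(-5/(z + 1)) dz + ∫(2/(z + 4)) dz + ∫(-1/(z + 5)) dz + ∫(1/(z**2 + 1)) dz.
Step 11. Evaluate the standard form [assuming z > -5]: now -2*log(z) + 5*log(z - 1) + 5*log(z + 1) - log(z + 2) + 2*log(z + 4) + 3*log(z + 5) + ∫(-5/(z + 1)) dz + ∫(2/(z + 4)) dz + ∫(1/(z**2 + 1)) dz.
Step 12. Evaluate the standard form [assuming z > -4]: now -2*log(z) + 5*log(z - 1) + 5*log(z + 1) - log(z + 2) + 4*log(z + 4) + 3*log(z + 5) + ∫(-5/(z + 1)) dz + ∫(1/(z**2 + 1)) dz.
Step 13. Evaluate the standard form [assuming z > -1]: now -2*log(z) + 5*log(z - 1) - log(z + 2) + 4*log(z + 4) + 3*log(z + 5) + ∫(1/(z**2 + 1)) dz.
Step 14. Evaluate the standard form: now -2*log(z) + 5*log(z - 1) - log(z + 2) + 4*log(z + 4) + 3*log(z + 5) + atan(z).
Answer: -2*log(z) + 5*log(z - 1) - log(z + 2) + 4*log(z + 4) + 3*log(z + 5) + atan(z).
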